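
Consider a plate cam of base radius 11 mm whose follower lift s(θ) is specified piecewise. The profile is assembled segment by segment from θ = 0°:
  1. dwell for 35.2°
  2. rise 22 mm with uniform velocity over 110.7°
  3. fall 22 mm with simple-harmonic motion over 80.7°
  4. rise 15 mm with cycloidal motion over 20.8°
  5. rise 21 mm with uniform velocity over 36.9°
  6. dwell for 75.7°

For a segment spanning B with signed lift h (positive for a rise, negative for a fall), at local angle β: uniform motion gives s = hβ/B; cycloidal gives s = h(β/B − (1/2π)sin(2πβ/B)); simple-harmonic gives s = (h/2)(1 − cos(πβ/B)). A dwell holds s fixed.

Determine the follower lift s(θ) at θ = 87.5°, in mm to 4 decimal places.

seg 1 [0°–35.2°] dwell: s stays 0.0000
seg 2 [35.2°–145.9°] uniform, h=22: θ=87.5° here. β=52.3, B=110.7. 22·52.3/110.7 = 10.3939 → s = 10.3939

10.3939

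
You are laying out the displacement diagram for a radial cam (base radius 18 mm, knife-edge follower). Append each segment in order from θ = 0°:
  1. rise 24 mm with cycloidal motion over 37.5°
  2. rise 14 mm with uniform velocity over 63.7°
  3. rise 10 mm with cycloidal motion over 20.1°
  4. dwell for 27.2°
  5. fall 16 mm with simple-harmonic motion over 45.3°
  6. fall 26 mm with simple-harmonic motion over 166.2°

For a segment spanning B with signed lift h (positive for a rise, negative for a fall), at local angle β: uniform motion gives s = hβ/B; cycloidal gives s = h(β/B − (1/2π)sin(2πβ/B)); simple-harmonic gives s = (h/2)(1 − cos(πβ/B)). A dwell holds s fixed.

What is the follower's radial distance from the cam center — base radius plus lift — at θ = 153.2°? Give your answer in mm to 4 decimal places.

seg 1 [0°–37.5°] cycloidal, h=24: full span → s += 24 → s = 24.0000
seg 2 [37.5°–101.2°] uniform, h=14: full span → s += 14 → s = 38.0000
seg 3 [101.2°–121.3°] cycloidal, h=10: full span → s += 10 → s = 48.0000
seg 4 [121.3°–148.5°] dwell: s stays 48.0000
seg 5 [148.5°–193.8°] simple-harmonic, h=-16: θ=153.2° here. β=4.7, B=45.3. -16/2·(1 − cos(π·0.1038)) = -0.4212 → s = 47.5788
radial distance = base radius + s = 18 + 47.5788 = 65.5788

65.5788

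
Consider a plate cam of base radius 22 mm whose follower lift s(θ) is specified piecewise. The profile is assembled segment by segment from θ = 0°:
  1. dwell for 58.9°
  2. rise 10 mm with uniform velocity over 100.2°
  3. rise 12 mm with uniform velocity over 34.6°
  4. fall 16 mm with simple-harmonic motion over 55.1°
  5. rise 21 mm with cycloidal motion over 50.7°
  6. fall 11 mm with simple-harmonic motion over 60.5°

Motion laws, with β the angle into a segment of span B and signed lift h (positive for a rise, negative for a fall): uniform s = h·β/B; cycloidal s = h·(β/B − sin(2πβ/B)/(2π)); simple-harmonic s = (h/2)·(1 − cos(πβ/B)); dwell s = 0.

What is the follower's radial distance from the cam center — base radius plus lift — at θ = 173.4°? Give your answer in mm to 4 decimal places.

seg 1 [0°–58.9°] dwell: s stays 0.0000
seg 2 [58.9°–159.1°] uniform, h=10: full span → s += 10 → s = 10.0000
seg 3 [159.1°–193.7°] uniform, h=12: θ=173.4° here. β=14.3, B=34.6. 12·14.3/34.6 = 4.9595 → s = 14.9595
radial distance = base radius + s = 22 + 14.9595 = 36.9595

36.9595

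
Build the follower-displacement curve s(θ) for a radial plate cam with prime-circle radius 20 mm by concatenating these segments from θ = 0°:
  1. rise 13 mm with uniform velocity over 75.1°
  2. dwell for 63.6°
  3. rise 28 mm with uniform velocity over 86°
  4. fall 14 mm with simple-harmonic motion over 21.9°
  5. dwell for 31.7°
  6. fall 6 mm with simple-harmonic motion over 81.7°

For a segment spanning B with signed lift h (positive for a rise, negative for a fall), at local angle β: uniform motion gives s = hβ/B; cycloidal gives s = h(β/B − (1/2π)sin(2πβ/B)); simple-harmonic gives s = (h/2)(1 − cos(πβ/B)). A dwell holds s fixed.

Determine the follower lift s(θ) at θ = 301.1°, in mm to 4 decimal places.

seg 1 [0°–75.1°] uniform, h=13: full span → s += 13 → s = 13.0000
seg 2 [75.1°–138.7°] dwell: s stays 13.0000
seg 3 [138.7°–224.7°] uniform, h=28: full span → s += 28 → s = 41.0000
seg 4 [224.7°–246.6°] simple-harmonic, h=-14: full span → s += -14 → s = 27.0000
seg 5 [246.6°–278.3°] dwell: s stays 27.0000
seg 6 [278.3°–360°] simple-harmonic, h=-6: θ=301.1° here. β=22.8, B=81.7. -6/2·(1 − cos(π·0.2791)) = -1.0810 → s = 25.9190

25.9190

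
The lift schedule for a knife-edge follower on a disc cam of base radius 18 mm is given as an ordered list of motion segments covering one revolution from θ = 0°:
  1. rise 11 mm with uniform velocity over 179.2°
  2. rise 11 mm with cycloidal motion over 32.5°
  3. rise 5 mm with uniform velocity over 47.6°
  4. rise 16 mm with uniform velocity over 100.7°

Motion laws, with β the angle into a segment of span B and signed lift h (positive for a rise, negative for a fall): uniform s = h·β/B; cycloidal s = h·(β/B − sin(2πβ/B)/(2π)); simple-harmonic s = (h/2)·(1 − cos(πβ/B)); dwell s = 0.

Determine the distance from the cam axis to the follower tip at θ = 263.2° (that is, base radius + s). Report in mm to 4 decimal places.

seg 1 [0°–179.2°] uniform, h=11: full span → s += 11 → s = 11.0000
seg 2 [179.2°–211.7°] cycloidal, h=11: full span → s += 11 → s = 22.0000
seg 3 [211.7°–259.3°] uniform, h=5: full span → s += 5 → s = 27.0000
seg 4 [259.3°–360°] uniform, h=16: θ=263.2° here. β=3.9, B=100.7. 16·3.9/100.7 = 0.6197 → s = 27.6197
radial distance = base radius + s = 18 + 27.6197 = 45.6197

45.6197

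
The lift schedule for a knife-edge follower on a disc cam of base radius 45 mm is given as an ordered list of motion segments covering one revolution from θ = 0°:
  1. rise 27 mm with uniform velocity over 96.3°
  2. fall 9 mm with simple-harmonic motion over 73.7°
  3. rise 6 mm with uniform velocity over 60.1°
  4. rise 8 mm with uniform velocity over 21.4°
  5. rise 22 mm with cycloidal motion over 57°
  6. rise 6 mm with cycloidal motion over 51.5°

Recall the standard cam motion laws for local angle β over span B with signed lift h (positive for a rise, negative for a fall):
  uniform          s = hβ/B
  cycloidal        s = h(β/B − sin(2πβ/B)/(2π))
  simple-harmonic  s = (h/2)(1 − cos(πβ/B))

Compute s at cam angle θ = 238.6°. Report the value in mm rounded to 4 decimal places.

seg 1 [0°–96.3°] uniform, h=27: full span → s += 27 → s = 27.0000
seg 2 [96.3°–170°] simple-harmonic, h=-9: full span → s += -9 → s = 18.0000
seg 3 [170°–230.1°] uniform, h=6: full span → s += 6 → s = 24.0000
seg 4 [230.1°–251.5°] uniform, h=8: θ=238.6° here. β=8.5, B=21.4. 8·8.5/21.4 = 3.1776 → s = 27.1776

27.1776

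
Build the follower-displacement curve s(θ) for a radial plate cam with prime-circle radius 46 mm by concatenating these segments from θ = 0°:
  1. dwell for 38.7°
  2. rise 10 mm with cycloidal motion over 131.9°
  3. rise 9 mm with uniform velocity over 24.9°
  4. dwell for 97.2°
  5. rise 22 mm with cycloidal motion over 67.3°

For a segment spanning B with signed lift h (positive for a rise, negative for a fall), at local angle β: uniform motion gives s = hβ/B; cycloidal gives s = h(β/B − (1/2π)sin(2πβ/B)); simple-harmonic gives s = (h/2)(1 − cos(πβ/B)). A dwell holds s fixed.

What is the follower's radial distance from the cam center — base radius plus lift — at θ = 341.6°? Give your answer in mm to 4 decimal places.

seg 1 [0°–38.7°] dwell: s stays 0.0000
seg 2 [38.7°–170.6°] cycloidal, h=10: full span → s += 10 → s = 10.0000
seg 3 [170.6°–195.5°] uniform, h=9: full span → s += 9 → s = 19.0000
seg 4 [195.5°–292.7°] dwell: s stays 19.0000
seg 5 [292.7°–360°] cycloidal, h=22: θ=341.6° here. β=48.9, B=67.3. 22·(0.7266 − sin(2π·0.7266)/(2π)) = 19.4488 → s = 38.4488
radial distance = base radius + s = 46 + 38.4488 = 84.4488

84.4488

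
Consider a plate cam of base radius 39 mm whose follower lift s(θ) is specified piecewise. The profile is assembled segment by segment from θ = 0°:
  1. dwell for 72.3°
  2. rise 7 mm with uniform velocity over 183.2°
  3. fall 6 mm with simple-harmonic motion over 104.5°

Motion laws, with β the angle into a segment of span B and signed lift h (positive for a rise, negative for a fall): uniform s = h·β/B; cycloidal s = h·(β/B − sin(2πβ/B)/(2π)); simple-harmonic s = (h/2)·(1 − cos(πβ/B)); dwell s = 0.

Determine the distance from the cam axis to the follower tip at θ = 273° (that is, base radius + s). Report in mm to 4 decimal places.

seg 1 [0°–72.3°] dwell: s stays 0.0000
seg 2 [72.3°–255.5°] uniform, h=7: full span → s += 7 → s = 7.0000
seg 3 [255.5°–360°] simple-harmonic, h=-6: θ=273° here. β=17.5, B=104.5. -6/2·(1 − cos(π·0.1675)) = -0.4057 → s = 6.5943
radial distance = base radius + s = 39 + 6.5943 = 45.5943

45.5943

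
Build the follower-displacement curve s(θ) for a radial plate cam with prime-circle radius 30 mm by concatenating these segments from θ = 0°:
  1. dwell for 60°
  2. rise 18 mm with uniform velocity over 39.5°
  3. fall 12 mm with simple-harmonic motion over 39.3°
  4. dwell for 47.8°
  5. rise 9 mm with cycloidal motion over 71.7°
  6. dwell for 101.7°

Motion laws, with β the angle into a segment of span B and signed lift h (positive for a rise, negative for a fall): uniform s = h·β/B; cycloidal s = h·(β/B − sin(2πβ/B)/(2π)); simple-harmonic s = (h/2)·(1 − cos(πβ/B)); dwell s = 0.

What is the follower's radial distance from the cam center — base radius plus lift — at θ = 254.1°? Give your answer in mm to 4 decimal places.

seg 1 [0°–60°] dwell: s stays 0.0000
seg 2 [60°–99.5°] uniform, h=18: full span → s += 18 → s = 18.0000
seg 3 [99.5°–138.8°] simple-harmonic, h=-12: full span → s += -12 → s = 6.0000
seg 4 [138.8°–186.6°] dwell: s stays 6.0000
seg 5 [186.6°–258.3°] cycloidal, h=9: θ=254.1° here. β=67.5, B=71.7. 9·(0.9414 − sin(2π·0.9414)/(2π)) = 8.9882 → s = 14.9882
radial distance = base radius + s = 30 + 14.9882 = 44.9882

44.9882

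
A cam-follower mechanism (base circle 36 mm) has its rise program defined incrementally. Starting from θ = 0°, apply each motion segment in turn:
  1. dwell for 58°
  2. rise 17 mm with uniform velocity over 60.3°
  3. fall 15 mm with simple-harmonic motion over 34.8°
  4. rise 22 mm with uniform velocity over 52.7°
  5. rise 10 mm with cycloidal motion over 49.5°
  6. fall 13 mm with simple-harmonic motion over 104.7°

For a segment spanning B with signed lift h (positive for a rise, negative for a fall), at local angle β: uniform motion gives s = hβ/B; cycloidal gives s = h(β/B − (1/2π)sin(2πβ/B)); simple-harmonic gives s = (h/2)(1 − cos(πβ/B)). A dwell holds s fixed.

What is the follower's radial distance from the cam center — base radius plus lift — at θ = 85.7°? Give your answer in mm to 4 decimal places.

seg 1 [0°–58°] dwell: s stays 0.0000
seg 2 [58°–118.3°] uniform, h=17: θ=85.7° here. β=27.7, B=60.3. 17·27.7/60.3 = 7.8093 → s = 7.8093
radial distance = base radius + s = 36 + 7.8093 = 43.8093

43.8093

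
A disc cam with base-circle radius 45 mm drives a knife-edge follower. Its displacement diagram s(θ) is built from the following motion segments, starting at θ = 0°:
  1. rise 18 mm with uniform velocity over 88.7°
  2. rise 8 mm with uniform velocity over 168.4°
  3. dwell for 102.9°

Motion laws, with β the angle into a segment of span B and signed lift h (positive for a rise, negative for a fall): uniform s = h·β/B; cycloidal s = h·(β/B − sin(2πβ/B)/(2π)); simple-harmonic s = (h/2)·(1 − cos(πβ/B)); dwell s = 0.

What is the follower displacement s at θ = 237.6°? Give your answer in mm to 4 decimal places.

seg 1 [0°–88.7°] uniform, h=18: full span → s += 18 → s = 18.0000
seg 2 [88.7°–257.1°] uniform, h=8: θ=237.6° here. β=148.9, B=168.4. 8·148.9/168.4 = 7.0736 → s = 25.0736

25.0736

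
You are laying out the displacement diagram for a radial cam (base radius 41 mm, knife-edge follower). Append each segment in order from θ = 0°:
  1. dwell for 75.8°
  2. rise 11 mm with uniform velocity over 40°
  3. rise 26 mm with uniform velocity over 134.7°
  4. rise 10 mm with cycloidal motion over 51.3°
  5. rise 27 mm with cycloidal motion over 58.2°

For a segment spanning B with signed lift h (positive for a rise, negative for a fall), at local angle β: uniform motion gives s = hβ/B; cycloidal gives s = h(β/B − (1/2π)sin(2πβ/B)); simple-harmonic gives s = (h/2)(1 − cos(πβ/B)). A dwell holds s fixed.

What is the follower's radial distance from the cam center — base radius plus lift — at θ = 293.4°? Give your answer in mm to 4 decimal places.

seg 1 [0°–75.8°] dwell: s stays 0.0000
seg 2 [75.8°–115.8°] uniform, h=11: full span → s += 11 → s = 11.0000
seg 3 [115.8°–250.5°] uniform, h=26: full span → s += 26 → s = 37.0000
seg 4 [250.5°–301.8°] cycloidal, h=10: θ=293.4° here. β=42.9, B=51.3. 10·(0.8363 − sin(2π·0.8363)/(2π)) = 9.7260 → s = 46.7260
radial distance = base radius + s = 41 + 46.7260 = 87.7260

87.7260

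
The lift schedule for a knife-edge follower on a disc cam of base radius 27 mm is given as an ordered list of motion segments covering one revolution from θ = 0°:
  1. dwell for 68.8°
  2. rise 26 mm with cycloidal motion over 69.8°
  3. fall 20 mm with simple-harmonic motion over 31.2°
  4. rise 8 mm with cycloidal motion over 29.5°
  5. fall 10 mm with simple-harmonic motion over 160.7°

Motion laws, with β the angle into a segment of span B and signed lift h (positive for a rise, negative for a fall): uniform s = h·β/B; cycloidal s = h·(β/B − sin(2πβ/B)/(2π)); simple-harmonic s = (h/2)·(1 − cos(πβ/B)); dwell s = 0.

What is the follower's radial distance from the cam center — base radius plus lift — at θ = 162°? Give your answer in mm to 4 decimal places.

seg 1 [0°–68.8°] dwell: s stays 0.0000
seg 2 [68.8°–138.6°] cycloidal, h=26: full span → s += 26 → s = 26.0000
seg 3 [138.6°–169.8°] simple-harmonic, h=-20: θ=162° here. β=23.4, B=31.2. -20/2·(1 − cos(π·0.7500)) = -17.0711 → s = 8.9289
radial distance = base radius + s = 27 + 8.9289 = 35.9289

35.9289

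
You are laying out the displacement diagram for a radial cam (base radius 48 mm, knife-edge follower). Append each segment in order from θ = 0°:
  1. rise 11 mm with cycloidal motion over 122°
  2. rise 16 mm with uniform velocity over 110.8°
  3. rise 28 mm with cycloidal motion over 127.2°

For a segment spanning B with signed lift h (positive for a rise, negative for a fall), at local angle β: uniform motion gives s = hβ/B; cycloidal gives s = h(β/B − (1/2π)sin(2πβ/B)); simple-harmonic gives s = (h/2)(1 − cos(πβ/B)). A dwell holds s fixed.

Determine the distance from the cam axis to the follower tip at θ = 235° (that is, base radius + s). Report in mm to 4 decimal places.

seg 1 [0°–122°] cycloidal, h=11: full span → s += 11 → s = 11.0000
seg 2 [122°–232.8°] uniform, h=16: full span → s += 16 → s = 27.0000
seg 3 [232.8°–360°] cycloidal, h=28: θ=235° here. β=2.2, B=127.2. 28·(0.0173 − sin(2π·0.0173)/(2π)) = 0.0010 → s = 27.0010
radial distance = base radius + s = 48 + 27.0010 = 75.0010

75.0010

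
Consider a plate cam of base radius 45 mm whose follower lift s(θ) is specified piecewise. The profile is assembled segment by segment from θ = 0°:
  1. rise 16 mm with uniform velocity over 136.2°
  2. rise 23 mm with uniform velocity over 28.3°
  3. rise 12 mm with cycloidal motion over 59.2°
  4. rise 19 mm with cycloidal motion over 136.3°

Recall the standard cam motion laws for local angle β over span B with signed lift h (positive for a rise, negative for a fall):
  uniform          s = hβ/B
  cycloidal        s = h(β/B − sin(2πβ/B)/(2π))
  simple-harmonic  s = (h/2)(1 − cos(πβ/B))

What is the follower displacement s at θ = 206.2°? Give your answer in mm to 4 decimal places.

seg 1 [0°–136.2°] uniform, h=16: full span → s += 16 → s = 16.0000
seg 2 [136.2°–164.5°] uniform, h=23: full span → s += 23 → s = 39.0000
seg 3 [164.5°–223.7°] cycloidal, h=12: θ=206.2° here. β=41.7, B=59.2. 12·(0.7044 − sin(2π·0.7044)/(2π)) = 10.2847 → s = 49.2847

49.2847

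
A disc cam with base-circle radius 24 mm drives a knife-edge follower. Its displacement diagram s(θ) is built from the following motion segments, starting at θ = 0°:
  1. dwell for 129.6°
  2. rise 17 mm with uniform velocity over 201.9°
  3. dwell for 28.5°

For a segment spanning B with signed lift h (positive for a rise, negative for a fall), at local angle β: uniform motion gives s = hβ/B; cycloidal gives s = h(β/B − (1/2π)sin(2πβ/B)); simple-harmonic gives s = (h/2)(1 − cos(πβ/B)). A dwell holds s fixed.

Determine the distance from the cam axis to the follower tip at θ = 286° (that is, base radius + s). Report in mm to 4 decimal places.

seg 1 [0°–129.6°] dwell: s stays 0.0000
seg 2 [129.6°–331.5°] uniform, h=17: θ=286° here. β=156.4, B=201.9. 17·156.4/201.9 = 13.1689 → s = 13.1689
radial distance = base radius + s = 24 + 13.1689 = 37.1689

37.1689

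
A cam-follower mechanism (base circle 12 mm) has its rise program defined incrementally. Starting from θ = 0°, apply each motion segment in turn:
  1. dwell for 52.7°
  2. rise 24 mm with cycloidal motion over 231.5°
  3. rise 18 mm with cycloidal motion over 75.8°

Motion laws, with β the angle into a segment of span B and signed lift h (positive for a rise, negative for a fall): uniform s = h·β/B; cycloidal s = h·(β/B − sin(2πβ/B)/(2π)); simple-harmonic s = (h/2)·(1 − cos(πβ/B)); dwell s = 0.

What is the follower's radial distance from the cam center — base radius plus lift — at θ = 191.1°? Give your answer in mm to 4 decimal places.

seg 1 [0°–52.7°] dwell: s stays 0.0000
seg 2 [52.7°–284.2°] cycloidal, h=24: θ=191.1° here. β=138.4, B=231.5. 24·(0.5978 − sin(2π·0.5978)/(2π)) = 16.5512 → s = 16.5512
radial distance = base radius + s = 12 + 16.5512 = 28.5512

28.5512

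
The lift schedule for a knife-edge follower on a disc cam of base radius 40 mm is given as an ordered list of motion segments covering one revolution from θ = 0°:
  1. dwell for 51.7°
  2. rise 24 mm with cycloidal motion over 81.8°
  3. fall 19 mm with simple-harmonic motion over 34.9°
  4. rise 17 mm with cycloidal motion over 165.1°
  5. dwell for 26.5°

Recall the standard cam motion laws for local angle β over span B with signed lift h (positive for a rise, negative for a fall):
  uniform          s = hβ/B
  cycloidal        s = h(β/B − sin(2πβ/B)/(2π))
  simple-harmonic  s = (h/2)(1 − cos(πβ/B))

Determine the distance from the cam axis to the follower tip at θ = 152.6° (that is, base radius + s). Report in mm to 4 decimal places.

seg 1 [0°–51.7°] dwell: s stays 0.0000
seg 2 [51.7°–133.5°] cycloidal, h=24: full span → s += 24 → s = 24.0000
seg 3 [133.5°–168.4°] simple-harmonic, h=-19: θ=152.6° here. β=19.1, B=34.9. -19/2·(1 − cos(π·0.5473)) = -10.9058 → s = 13.0942
radial distance = base radius + s = 40 + 13.0942 = 53.0942

53.0942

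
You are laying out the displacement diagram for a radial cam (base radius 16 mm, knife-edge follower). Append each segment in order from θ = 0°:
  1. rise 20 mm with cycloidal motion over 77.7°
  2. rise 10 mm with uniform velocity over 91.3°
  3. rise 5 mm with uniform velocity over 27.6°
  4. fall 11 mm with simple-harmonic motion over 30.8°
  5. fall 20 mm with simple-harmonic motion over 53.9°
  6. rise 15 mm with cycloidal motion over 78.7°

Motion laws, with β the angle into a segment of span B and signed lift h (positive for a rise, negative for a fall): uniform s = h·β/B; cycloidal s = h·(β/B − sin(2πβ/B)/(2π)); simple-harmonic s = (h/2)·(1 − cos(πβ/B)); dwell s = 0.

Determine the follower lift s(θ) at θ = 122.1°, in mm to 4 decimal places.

seg 1 [0°–77.7°] cycloidal, h=20: full span → s += 20 → s = 20.0000
seg 2 [77.7°–169°] uniform, h=10: θ=122.1° here. β=44.4, B=91.3. 10·44.4/91.3 = 4.8631 → s = 24.8631

24.8631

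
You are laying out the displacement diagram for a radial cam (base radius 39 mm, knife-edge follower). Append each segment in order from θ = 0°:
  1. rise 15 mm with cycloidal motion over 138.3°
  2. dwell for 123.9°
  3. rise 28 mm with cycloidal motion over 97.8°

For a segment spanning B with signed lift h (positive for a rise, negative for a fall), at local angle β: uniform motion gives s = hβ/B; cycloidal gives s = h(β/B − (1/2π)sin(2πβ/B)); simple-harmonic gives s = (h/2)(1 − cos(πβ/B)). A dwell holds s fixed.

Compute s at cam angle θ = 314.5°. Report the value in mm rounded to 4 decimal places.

seg 1 [0°–138.3°] cycloidal, h=15: full span → s += 15 → s = 15.0000
seg 2 [138.3°–262.2°] dwell: s stays 15.0000
seg 3 [262.2°–360°] cycloidal, h=28: θ=314.5° here. β=52.3, B=97.8. 28·(0.5348 − sin(2π·0.5348)/(2π)) = 15.9391 → s = 30.9391

30.9391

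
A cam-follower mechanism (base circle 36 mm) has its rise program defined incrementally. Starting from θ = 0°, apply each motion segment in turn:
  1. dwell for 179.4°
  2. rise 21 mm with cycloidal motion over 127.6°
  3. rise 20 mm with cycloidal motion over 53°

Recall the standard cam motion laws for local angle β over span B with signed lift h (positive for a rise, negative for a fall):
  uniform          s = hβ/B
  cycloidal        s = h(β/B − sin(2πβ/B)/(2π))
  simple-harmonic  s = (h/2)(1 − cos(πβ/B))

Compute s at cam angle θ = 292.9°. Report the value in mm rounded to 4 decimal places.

seg 1 [0°–179.4°] dwell: s stays 0.0000
seg 2 [179.4°–307°] cycloidal, h=21: θ=292.9° here. β=113.5, B=127.6. 21·(0.8895 − sin(2π·0.8895)/(2π)) = 20.8180 → s = 20.8180

20.8180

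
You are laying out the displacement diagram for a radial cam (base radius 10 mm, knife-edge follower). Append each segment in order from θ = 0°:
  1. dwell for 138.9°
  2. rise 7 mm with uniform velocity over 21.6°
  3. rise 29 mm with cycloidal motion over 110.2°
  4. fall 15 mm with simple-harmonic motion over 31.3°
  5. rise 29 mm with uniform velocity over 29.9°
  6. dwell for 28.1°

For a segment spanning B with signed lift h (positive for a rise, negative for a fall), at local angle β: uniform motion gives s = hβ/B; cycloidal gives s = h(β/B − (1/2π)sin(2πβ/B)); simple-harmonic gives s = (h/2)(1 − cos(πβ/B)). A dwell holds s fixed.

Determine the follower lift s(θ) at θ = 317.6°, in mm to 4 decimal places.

seg 1 [0°–138.9°] dwell: s stays 0.0000
seg 2 [138.9°–160.5°] uniform, h=7: full span → s += 7 → s = 7.0000
seg 3 [160.5°–270.7°] cycloidal, h=29: full span → s += 29 → s = 36.0000
seg 4 [270.7°–302°] simple-harmonic, h=-15: full span → s += -15 → s = 21.0000
seg 5 [302°–331.9°] uniform, h=29: θ=317.6° here. β=15.6, B=29.9. 29·15.6/29.9 = 15.1304 → s = 36.1304

36.1304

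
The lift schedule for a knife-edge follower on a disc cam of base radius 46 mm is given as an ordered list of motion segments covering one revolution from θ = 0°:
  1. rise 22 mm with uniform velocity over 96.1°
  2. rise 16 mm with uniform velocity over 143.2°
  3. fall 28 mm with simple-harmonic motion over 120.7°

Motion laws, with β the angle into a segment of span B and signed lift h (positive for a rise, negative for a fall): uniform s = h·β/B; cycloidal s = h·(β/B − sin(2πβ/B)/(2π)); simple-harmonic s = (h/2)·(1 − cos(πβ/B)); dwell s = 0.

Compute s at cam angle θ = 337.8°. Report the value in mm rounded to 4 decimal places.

seg 1 [0°–96.1°] uniform, h=22: full span → s += 22 → s = 22.0000
seg 2 [96.1°–239.3°] uniform, h=16: full span → s += 16 → s = 38.0000
seg 3 [239.3°–360°] simple-harmonic, h=-28: θ=337.8° here. β=98.5, B=120.7. -28/2·(1 − cos(π·0.8161)) = -25.7271 → s = 12.2729

12.2729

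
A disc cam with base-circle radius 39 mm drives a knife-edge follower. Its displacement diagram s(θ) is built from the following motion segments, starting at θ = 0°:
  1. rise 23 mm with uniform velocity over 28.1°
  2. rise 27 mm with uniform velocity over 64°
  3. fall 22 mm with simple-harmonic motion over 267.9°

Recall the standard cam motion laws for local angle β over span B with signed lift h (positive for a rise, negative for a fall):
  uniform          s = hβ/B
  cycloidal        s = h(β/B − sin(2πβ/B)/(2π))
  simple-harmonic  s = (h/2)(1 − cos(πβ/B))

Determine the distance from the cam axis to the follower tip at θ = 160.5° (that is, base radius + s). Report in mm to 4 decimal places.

seg 1 [0°–28.1°] uniform, h=23: full span → s += 23 → s = 23.0000
seg 2 [28.1°–92.1°] uniform, h=27: full span → s += 27 → s = 50.0000
seg 3 [92.1°–360°] simple-harmonic, h=-22: θ=160.5° here. β=68.4, B=267.9. -22/2·(1 − cos(π·0.2553)) = -3.3529 → s = 46.6471
radial distance = base radius + s = 39 + 46.6471 = 85.6471

85.6471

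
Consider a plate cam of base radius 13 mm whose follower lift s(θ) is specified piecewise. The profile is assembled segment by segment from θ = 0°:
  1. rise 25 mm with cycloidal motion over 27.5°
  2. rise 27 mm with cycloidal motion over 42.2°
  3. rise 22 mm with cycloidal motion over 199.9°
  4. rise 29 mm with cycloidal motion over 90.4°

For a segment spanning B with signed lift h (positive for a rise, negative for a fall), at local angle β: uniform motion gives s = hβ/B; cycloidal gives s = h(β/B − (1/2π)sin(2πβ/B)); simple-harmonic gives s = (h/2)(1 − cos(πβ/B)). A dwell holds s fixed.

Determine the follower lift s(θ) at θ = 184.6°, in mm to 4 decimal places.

seg 1 [0°–27.5°] cycloidal, h=25: full span → s += 25 → s = 25.0000
seg 2 [27.5°–69.7°] cycloidal, h=27: full span → s += 27 → s = 52.0000
seg 3 [69.7°–269.6°] cycloidal, h=22: θ=184.6° here. β=114.9, B=199.9. 22·(0.5748 − sin(2π·0.5748)/(2π)) = 14.2308 → s = 66.2308

66.2308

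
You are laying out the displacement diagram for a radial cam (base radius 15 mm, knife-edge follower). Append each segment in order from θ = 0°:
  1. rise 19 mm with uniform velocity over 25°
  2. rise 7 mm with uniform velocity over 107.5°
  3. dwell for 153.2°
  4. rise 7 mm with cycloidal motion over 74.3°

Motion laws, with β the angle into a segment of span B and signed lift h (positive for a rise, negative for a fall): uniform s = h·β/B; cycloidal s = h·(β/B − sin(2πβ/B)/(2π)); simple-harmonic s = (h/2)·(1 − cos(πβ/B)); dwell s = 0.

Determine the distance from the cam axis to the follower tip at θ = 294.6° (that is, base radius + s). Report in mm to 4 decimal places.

seg 1 [0°–25°] uniform, h=19: full span → s += 19 → s = 19.0000
seg 2 [25°–132.5°] uniform, h=7: full span → s += 7 → s = 26.0000
seg 3 [132.5°–285.7°] dwell: s stays 26.0000
seg 4 [285.7°–360°] cycloidal, h=7: θ=294.6° here. β=8.9, B=74.3. 7·(0.1198 − sin(2π·0.1198)/(2π)) = 0.0769 → s = 26.0769
radial distance = base radius + s = 15 + 26.0769 = 41.0769

41.0769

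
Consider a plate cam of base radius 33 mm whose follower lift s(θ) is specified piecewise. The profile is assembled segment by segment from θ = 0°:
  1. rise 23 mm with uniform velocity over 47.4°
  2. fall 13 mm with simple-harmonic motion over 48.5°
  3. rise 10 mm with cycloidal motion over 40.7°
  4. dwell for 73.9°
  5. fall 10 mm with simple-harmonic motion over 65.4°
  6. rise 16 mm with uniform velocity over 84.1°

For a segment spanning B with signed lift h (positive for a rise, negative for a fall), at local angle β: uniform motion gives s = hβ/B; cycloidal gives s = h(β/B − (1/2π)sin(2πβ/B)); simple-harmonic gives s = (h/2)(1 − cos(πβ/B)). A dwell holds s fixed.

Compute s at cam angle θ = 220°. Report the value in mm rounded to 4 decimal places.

seg 1 [0°–47.4°] uniform, h=23: full span → s += 23 → s = 23.0000
seg 2 [47.4°–95.9°] simple-harmonic, h=-13: full span → s += -13 → s = 10.0000
seg 3 [95.9°–136.6°] cycloidal, h=10: full span → s += 10 → s = 20.0000
seg 4 [136.6°–210.5°] dwell: s stays 20.0000
seg 5 [210.5°–275.9°] simple-harmonic, h=-10: θ=220° here. β=9.5, B=65.4. -10/2·(1 − cos(π·0.1453)) = -0.5117 → s = 19.4883

19.4883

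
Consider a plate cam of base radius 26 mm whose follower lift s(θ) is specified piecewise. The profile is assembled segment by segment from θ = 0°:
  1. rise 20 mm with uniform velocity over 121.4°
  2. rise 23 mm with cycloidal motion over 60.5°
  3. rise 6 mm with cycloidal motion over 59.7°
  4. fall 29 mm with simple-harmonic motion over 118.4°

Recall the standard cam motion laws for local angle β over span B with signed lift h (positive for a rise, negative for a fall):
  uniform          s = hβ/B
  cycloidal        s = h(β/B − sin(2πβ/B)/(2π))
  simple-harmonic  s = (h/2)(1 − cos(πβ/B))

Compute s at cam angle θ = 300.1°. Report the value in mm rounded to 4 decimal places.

seg 1 [0°–121.4°] uniform, h=20: full span → s += 20 → s = 20.0000
seg 2 [121.4°–181.9°] cycloidal, h=23: full span → s += 23 → s = 43.0000
seg 3 [181.9°–241.6°] cycloidal, h=6: full span → s += 6 → s = 49.0000
seg 4 [241.6°–360°] simple-harmonic, h=-29: θ=300.1° here. β=58.5, B=118.4. -29/2·(1 − cos(π·0.4941)) = -14.2307 → s = 34.7693

34.7693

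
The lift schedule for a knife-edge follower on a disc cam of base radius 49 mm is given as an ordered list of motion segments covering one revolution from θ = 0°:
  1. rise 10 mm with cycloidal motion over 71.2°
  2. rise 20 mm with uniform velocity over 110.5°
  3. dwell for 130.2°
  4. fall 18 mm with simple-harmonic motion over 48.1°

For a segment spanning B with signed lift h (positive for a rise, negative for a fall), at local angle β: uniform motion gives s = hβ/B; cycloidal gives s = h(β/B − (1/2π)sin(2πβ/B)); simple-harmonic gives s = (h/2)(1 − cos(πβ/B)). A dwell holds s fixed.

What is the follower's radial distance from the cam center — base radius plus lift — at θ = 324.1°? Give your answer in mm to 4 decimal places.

seg 1 [0°–71.2°] cycloidal, h=10: full span → s += 10 → s = 10.0000
seg 2 [71.2°–181.7°] uniform, h=20: full span → s += 20 → s = 30.0000
seg 3 [181.7°–311.9°] dwell: s stays 30.0000
seg 4 [311.9°–360°] simple-harmonic, h=-18: θ=324.1° here. β=12.2, B=48.1. -18/2·(1 − cos(π·0.2536)) = -2.7092 → s = 27.2908
radial distance = base radius + s = 49 + 27.2908 = 76.2908

76.2908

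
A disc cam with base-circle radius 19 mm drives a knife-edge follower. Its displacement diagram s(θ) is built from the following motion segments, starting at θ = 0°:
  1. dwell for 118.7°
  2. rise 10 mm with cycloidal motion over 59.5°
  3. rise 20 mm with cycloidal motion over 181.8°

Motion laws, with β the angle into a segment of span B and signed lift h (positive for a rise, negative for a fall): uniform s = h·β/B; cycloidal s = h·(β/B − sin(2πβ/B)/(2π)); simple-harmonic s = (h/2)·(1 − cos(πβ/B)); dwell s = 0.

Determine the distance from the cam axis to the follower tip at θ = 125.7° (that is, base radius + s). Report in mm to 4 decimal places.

seg 1 [0°–118.7°] dwell: s stays 0.0000
seg 2 [118.7°–178.2°] cycloidal, h=10: θ=125.7° here. β=7, B=59.5. 10·(0.1176 − sin(2π·0.1176)/(2π)) = 0.1043 → s = 0.1043
radial distance = base radius + s = 19 + 0.1043 = 19.1043

19.1043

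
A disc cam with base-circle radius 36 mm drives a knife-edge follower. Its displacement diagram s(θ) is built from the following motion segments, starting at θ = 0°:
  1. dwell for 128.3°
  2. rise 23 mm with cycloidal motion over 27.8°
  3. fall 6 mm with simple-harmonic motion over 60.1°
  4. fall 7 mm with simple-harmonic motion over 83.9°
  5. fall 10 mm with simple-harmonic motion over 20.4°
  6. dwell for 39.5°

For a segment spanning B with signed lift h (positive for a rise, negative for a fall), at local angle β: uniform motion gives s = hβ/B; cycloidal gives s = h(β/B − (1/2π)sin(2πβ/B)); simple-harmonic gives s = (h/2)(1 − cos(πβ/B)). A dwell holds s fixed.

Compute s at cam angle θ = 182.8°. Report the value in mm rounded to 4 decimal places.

seg 1 [0°–128.3°] dwell: s stays 0.0000
seg 2 [128.3°–156.1°] cycloidal, h=23: full span → s += 23 → s = 23.0000
seg 3 [156.1°–216.2°] simple-harmonic, h=-6: θ=182.8° here. β=26.7, B=60.1. -6/2·(1 − cos(π·0.4443)) = -2.4773 → s = 20.5227

20.5227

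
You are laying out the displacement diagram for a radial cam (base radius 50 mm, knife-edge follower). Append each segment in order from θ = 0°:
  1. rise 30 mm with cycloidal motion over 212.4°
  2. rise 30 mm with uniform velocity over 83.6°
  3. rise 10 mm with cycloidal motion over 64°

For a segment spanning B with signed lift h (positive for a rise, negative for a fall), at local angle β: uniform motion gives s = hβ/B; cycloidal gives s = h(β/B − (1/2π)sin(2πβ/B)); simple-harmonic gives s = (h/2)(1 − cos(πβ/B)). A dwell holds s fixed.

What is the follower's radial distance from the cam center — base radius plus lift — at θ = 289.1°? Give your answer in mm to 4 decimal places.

seg 1 [0°–212.4°] cycloidal, h=30: full span → s += 30 → s = 30.0000
seg 2 [212.4°–296°] uniform, h=30: θ=289.1° here. β=76.7, B=83.6. 30·76.7/83.6 = 27.5239 → s = 57.5239
radial distance = base radius + s = 50 + 57.5239 = 107.5239

107.5239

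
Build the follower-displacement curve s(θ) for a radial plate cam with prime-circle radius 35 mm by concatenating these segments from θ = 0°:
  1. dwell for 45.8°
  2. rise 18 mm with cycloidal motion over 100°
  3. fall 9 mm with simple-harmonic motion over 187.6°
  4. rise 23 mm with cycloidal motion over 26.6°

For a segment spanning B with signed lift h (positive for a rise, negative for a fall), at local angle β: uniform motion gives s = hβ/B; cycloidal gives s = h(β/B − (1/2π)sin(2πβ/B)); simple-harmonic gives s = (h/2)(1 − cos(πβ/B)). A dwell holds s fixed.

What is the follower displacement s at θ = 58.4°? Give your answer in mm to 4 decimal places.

seg 1 [0°–45.8°] dwell: s stays 0.0000
seg 2 [45.8°–145.8°] cycloidal, h=18: θ=58.4° here. β=12.6, B=100. 18·(0.1260 − sin(2π·0.1260)/(2π)) = 0.2296 → s = 0.2296

0.2296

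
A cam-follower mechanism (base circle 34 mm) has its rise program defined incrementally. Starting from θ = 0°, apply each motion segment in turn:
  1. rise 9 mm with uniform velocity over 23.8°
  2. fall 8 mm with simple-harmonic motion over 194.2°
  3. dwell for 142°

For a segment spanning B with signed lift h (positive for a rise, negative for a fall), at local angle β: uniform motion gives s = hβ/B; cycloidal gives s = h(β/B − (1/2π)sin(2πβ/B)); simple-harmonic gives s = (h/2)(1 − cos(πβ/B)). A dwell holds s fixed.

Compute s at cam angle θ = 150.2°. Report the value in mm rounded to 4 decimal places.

seg 1 [0°–23.8°] uniform, h=9: full span → s += 9 → s = 9.0000
seg 2 [23.8°–218°] simple-harmonic, h=-8: θ=150.2° here. β=126.4, B=194.2. -8/2·(1 − cos(π·0.6509)) = -5.8258 → s = 3.1742

3.1742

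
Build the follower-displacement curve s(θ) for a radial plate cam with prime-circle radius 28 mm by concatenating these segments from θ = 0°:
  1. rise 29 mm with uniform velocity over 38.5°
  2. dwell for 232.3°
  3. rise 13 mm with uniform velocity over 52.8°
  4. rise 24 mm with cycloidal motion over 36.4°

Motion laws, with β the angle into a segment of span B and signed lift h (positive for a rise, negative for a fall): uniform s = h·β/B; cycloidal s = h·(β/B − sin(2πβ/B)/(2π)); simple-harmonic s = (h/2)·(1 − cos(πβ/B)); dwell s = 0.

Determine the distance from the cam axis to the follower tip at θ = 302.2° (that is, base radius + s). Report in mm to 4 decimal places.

seg 1 [0°–38.5°] uniform, h=29: full span → s += 29 → s = 29.0000
seg 2 [38.5°–270.8°] dwell: s stays 29.0000
seg 3 [270.8°–323.6°] uniform, h=13: θ=302.2° here. β=31.4, B=52.8. 13·31.4/52.8 = 7.7311 → s = 36.7311
radial distance = base radius + s = 28 + 36.7311 = 64.7311

64.7311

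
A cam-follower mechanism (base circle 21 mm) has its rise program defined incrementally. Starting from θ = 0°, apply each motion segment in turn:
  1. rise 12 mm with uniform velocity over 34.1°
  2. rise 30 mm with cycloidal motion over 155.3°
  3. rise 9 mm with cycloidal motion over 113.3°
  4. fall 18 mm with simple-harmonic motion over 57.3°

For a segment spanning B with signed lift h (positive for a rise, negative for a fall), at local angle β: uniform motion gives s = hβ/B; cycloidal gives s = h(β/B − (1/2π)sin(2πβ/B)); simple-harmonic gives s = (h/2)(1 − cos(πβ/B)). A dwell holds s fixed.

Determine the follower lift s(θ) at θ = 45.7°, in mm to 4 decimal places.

seg 1 [0°–34.1°] uniform, h=12: full span → s += 12 → s = 12.0000
seg 2 [34.1°–189.4°] cycloidal, h=30: θ=45.7° here. β=11.6, B=155.3. 30·(0.0747 − sin(2π·0.0747)/(2π)) = 0.0814 → s = 12.0814

12.0814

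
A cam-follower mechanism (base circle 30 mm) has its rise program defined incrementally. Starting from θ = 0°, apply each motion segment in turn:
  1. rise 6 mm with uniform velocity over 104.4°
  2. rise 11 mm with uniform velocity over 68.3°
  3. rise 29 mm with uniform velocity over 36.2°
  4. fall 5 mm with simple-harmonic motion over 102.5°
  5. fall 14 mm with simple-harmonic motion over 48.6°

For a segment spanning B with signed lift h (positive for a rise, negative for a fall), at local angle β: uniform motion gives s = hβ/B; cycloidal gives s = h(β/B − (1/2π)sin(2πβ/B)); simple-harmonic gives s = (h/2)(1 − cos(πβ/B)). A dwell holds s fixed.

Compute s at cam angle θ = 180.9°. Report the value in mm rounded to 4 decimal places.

seg 1 [0°–104.4°] uniform, h=6: full span → s += 6 → s = 6.0000
seg 2 [104.4°–172.7°] uniform, h=11: full span → s += 11 → s = 17.0000
seg 3 [172.7°–208.9°] uniform, h=29: θ=180.9° here. β=8.2, B=36.2. 29·8.2/36.2 = 6.5691 → s = 23.5691

23.5691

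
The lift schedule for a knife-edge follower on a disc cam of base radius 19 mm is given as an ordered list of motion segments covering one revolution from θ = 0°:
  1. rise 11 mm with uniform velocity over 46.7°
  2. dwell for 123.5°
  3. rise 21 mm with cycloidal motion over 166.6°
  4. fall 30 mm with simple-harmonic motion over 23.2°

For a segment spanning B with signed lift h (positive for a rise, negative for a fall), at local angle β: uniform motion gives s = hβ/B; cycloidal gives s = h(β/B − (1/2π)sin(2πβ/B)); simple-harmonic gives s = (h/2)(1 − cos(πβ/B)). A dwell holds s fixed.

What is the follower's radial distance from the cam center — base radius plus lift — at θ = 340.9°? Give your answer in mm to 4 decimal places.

seg 1 [0°–46.7°] uniform, h=11: full span → s += 11 → s = 11.0000
seg 2 [46.7°–170.2°] dwell: s stays 11.0000
seg 3 [170.2°–336.8°] cycloidal, h=21: full span → s += 21 → s = 32.0000
seg 4 [336.8°–360°] simple-harmonic, h=-30: θ=340.9° here. β=4.1, B=23.2. -30/2·(1 − cos(π·0.1767)) = -2.2530 → s = 29.7470
radial distance = base radius + s = 19 + 29.7470 = 48.7470

48.7470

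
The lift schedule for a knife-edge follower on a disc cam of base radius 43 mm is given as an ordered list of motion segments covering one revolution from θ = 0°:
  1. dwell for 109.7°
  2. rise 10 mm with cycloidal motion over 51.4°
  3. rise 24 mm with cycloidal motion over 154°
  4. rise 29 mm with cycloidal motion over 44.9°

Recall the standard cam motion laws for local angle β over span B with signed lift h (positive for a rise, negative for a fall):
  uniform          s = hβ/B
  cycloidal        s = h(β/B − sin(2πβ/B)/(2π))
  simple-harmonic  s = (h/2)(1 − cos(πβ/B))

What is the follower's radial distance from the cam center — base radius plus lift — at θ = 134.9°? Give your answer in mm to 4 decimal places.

seg 1 [0°–109.7°] dwell: s stays 0.0000
seg 2 [109.7°–161.1°] cycloidal, h=10: θ=134.9° here. β=25.2, B=51.4. 10·(0.4903 − sin(2π·0.4903)/(2π)) = 4.8055 → s = 4.8055
radial distance = base radius + s = 43 + 4.8055 = 47.8055

47.8055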